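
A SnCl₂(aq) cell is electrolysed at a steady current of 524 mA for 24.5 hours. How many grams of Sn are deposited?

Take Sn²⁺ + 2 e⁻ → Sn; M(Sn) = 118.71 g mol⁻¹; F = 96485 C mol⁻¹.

Q = I·t = 0.5240 A × 88200 s = 46220 C.
n(e⁻) = Q/F = 46220 / 96485 = 0.4790 mol.
Sn²⁺ + 2 e⁻ → Sn, so n(Sn) = n(e⁻)/2 = 0.2395 mol.
m = n·M = 0.2395 × 118.71 = 28.4 g.

28.4 g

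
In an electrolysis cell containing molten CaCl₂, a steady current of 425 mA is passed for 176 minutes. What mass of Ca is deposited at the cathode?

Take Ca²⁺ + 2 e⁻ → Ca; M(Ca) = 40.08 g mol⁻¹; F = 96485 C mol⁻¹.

Q = I·t = 0.4250 A × 10560 s = 4488 C.
n(e⁻) = Q/F = 4488 / 96485 = 0.04652 mol.
Ca²⁺ + 2 e⁻ → Ca, so n(Ca) = n(e⁻)/2 = 0.02326 mol.
m = n·M = 0.02326 × 40.08 = 0.932 g.

0.932 g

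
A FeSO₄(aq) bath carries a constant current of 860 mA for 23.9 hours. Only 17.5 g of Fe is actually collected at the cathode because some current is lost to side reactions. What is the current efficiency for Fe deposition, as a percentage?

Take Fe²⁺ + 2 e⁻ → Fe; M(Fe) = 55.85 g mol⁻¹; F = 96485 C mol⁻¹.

81.7 %

Q = I·t = 0.8600 × 86040 = 73990 C; n(e⁻) = 73990/96485 = 0.7669 mol.
Theoretical n(Fe) = n(e⁻)/2 = 0.3835 mol, i.e. m_theo = 0.3835 × 55.85 = 21.42 g.
Efficiency = m_actual / m_theo = 17.5 / 21.42 = 81.7 %.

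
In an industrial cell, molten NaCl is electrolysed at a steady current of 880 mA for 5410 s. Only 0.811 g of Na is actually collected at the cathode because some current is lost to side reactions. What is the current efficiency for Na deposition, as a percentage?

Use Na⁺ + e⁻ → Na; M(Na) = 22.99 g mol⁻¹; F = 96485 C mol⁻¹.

Q = I·t = 0.8800 × 5410.0 = 4761 C; n(e⁻) = 4761/96485 = 0.04934 mol.
Theoretical n(Na) = n(e⁻)/1 = 0.04934 mol, i.e. m_theo = 0.04934 × 22.99 = 1.134 g.
Efficiency = m_actual / m_theo = 0.811 / 1.134 = 71.5 %.

71.5 %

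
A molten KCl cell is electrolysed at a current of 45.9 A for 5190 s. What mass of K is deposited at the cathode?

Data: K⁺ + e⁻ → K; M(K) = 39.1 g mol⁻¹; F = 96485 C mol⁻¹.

96.5 g

Q = I·t = 45.90 A × 5190.0 s = 238200 C.
n(e⁻) = Q/F = 238200 / 96485 = 2.469 mol.
K⁺ + e⁻ → K, so n(K) = n(e⁻)/1 = 2.469 mol.
m = n·M = 2.469 × 39.1 = 96.5 g.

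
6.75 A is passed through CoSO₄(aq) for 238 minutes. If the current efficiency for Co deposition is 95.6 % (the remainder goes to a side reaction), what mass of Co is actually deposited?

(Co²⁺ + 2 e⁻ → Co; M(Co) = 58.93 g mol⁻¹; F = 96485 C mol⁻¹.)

28.1 g

Q = I·t = 6.750 × 14280 = 96390 C.
n(e⁻) = 96390/96485 = 0.9990 mol; theoretically n(Co) = 0.9990/2 = 0.4995 mol, m_theo = 29.44 g.
At 95.6 % efficiency, m_actual = 0.956 × 29.44 = 28.1 g.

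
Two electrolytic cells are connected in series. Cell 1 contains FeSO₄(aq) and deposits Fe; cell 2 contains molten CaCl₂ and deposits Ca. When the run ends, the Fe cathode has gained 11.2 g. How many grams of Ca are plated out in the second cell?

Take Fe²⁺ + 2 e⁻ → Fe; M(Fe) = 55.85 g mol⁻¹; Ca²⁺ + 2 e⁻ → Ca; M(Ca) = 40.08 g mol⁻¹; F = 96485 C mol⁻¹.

8.04 g

n(Fe) = 11.2 / 55.85 = 0.2005 mol.
Since Fe²⁺ + 2 e⁻ → Fe, n(e⁻) passed = 2 × 0.2005 = 0.4011 mol.
Cells in series carry the same charge, so the same 0.4011 mol of electrons passes through cell 2.
Ca²⁺ + 2 e⁻ → Ca, so n(Ca) = 0.4011 / 2 = 0.2005 mol.
m(Ca) = 0.2005 × 40.08 = 8.04 g.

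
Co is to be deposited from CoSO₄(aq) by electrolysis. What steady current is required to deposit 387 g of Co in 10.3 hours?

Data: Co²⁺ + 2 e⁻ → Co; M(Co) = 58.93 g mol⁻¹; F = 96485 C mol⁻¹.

34.2 A

n(Co) = 387 / 58.93 = 6.567 mol.
n(e⁻) = 2 × 6.567 = 13.13 mol.
Q = n(e⁻)·F = 13.13 × 96485 = 1267000 C.
I = Q/t = 1267000 / 37080 s = 34.2 A.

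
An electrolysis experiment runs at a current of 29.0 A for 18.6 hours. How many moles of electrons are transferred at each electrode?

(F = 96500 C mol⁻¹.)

Q = I·t = 29.00 A × 66960 s = 1942000 C.
n(e⁻) = Q/F = 1942000 / 96500 = 20.1 mol.

20.1 mol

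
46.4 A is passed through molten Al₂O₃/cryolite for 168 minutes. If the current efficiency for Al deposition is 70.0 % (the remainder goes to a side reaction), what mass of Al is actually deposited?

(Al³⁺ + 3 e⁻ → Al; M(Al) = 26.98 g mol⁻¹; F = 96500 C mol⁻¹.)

30.5 g

Q = I·t = 46.40 × 10080 = 467700 C.
n(e⁻) = 467700/96500 = 4.847 mol; theoretically n(Al) = 4.847/3 = 1.616 mol, m_theo = 43.59 g.
At 70.0 % efficiency, m_actual = 0.700 × 43.59 = 30.5 g.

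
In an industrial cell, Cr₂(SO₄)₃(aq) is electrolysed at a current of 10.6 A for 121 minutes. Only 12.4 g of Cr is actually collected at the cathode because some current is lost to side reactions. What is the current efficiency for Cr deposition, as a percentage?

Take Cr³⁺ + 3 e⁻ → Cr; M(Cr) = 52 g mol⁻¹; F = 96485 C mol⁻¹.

Q = I·t = 10.60 × 7260.0 = 76960 C; n(e⁻) = 76960/96485 = 0.7976 mol.
Theoretical n(Cr) = n(e⁻)/3 = 0.2659 mol, i.e. m_theo = 0.2659 × 52 = 13.82 g.
Efficiency = m_actual / m_theo = 12.4 / 13.82 = 89.7 %.

89.7 %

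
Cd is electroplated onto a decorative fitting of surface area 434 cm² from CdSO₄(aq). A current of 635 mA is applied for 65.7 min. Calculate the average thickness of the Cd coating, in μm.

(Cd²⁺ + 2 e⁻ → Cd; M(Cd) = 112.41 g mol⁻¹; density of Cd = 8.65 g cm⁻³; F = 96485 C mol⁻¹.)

3.88 μm

Q = I·t = 0.6350 × 3942.0 = 2503 C; n(e⁻) = 0.02594 mol.
n(Cd) = n(e⁻)/2 = 0.01297 mol, so m = 0.01297 × 112.41 = 1.458 g.
Volume = m/ρ = 1.458 / 8.65 = 0.1686 cm³.
Thickness = V/A = 0.1686 / 434 = 3.88 × 10⁻⁴ cm = 3.88 μm.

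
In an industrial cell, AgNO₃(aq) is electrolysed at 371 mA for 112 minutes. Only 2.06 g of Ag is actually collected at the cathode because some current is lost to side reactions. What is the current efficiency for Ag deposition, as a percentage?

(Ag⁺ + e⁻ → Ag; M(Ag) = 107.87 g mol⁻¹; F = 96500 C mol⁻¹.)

Q = I·t = 0.3710 × 6720.0 = 2493 C; n(e⁻) = 2493/96500 = 0.02584 mol.
Theoretical n(Ag) = n(e⁻)/1 = 0.02584 mol, i.e. m_theo = 0.02584 × 107.87 = 2.787 g.
Efficiency = m_actual / m_theo = 2.06 / 2.787 = 73.9 %.

73.9 %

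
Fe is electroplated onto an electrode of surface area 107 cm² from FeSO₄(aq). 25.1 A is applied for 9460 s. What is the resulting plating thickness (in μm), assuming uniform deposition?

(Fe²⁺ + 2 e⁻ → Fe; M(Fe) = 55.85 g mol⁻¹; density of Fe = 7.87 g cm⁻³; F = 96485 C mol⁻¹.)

816 μm

Q = I·t = 25.10 × 9460.0 = 237400 C; n(e⁻) = 2.461 mol.
n(Fe) = n(e⁻)/2 = 1.230 mol, so m = 1.230 × 55.85 = 68.72 g.
Volume = m/ρ = 68.72 / 7.87 = 8.732 cm³.
Thickness = V/A = 8.732 / 107 = 0.0816 cm = 816 μm.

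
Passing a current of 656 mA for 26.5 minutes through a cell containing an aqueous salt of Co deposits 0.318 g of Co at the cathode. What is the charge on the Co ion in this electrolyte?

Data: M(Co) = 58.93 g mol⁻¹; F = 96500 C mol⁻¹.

+2

Q = I·t = 0.6560 A × 1590.0 s = 1043 C, so n(e⁻) = 1043/96500 = 0.01081 mol.
n(Co) deposited = 0.318 / 58.93 = 0.005396 mol.
Electrons per atom = n(e⁻)/n(Co) = 0.01081 / 0.005396 = 2.00 ≈ 2, so the ion is Co²⁺.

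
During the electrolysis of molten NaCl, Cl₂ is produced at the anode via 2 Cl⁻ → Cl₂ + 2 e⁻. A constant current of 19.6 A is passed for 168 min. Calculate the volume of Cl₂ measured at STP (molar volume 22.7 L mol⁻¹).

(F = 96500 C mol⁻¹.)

23.2 L

Q = I·t = 19.60 A × 10080 s = 197600 C.
n(e⁻) = Q/F = 197600 / 96500 = 2.047 mol.
2 electrons are transferred per Cl₂ molecule, so n(Cl₂) = 2.047 / 2 = 1.024 mol.
V = n × V_m = 1.024 × 22.7 = 23.2 L.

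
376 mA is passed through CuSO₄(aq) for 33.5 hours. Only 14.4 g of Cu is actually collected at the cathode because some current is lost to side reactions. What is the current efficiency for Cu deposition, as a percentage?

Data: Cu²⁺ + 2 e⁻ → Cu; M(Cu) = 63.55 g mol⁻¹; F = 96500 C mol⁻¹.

96.4 %

Q = I·t = 0.3760 × 120600 = 45350 C; n(e⁻) = 45350/96500 = 0.4699 mol.
Theoretical n(Cu) = n(e⁻)/2 = 0.2350 mol, i.e. m_theo = 0.2350 × 63.55 = 14.93 g.
Efficiency = m_actual / m_theo = 14.4 / 14.93 = 96.4 %.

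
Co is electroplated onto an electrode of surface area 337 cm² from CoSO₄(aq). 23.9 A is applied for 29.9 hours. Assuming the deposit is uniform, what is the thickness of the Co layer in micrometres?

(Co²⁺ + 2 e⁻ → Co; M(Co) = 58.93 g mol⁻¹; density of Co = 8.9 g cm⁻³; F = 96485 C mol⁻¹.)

2620 μm

Q = I·t = 23.90 × 107640 = 2573000 C; n(e⁻) = 26.66 mol.
n(Co) = n(e⁻)/2 = 13.33 mol, so m = 13.33 × 58.93 = 785.6 g.
Volume = m/ρ = 785.6 / 8.9 = 88.27 cm³.
Thickness = V/A = 88.27 / 337 = 0.262 cm = 2620 μm.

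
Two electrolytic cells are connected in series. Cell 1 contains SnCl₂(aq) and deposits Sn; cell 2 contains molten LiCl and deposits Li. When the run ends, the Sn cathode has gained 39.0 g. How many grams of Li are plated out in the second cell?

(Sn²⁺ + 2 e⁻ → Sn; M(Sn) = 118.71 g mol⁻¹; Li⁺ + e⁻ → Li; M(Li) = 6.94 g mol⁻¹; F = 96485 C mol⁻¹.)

n(Sn) = 39.0 / 118.71 = 0.3285 mol.
Since Sn²⁺ + 2 e⁻ → Sn, n(e⁻) passed = 2 × 0.3285 = 0.6571 mol.
Cells in series carry the same charge, so the same 0.6571 mol of electrons passes through cell 2.
Li⁺ + e⁻ → Li, so n(Li) = 0.6571 / 1 = 0.6571 mol.
m(Li) = 0.6571 × 6.94 = 4.56 g.

4.56 g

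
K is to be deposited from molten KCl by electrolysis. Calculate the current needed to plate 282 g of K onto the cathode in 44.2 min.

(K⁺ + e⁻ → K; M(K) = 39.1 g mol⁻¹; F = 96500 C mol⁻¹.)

n(K) = 282 / 39.1 = 7.212 mol.
n(e⁻) = 1 × 7.212 = 7.212 mol.
Q = n(e⁻)·F = 7.212 × 96500 = 696000 C.
I = Q/t = 696000 / 2652.0 s = 262 A.

262 A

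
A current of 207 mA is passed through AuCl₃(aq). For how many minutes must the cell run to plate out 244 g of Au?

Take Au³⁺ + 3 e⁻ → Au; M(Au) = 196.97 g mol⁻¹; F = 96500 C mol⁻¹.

28900 min

n(Au) = m/M = 244 / 196.97 = 1.239 mol.
Each Au atom requires 3 electrons, so n(e⁻) = 3 × 1.239 = 3.716 mol.
Q = n(e⁻)·F = 3.716 × 96500 = 358600 C.
t = Q/I = 358600 / 0.2070 A = 1732000 s = 28900 min.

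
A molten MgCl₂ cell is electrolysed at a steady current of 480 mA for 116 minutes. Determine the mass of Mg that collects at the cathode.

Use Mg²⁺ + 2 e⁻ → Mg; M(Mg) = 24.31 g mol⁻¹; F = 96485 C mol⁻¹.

0.421 g

Q = I·t = 0.4800 A × 6960.0 s = 3341 C.
n(e⁻) = Q/F = 3341 / 96485 = 0.03463 mol.
Mg²⁺ + 2 e⁻ → Mg, so n(Mg) = n(e⁻)/2 = 0.01731 mol.
m = n·M = 0.01731 × 24.31 = 0.421 g.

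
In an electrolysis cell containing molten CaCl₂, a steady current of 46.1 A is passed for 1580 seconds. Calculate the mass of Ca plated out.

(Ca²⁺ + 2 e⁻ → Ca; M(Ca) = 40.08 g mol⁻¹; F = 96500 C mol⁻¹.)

15.1 g

Q = I·t = 46.10 A × 1580.0 s = 72840 C.
n(e⁻) = Q/F = 72840 / 96500 = 0.7548 mol.
Ca²⁺ + 2 e⁻ → Ca, so n(Ca) = n(e⁻)/2 = 0.3774 mol.
m = n·M = 0.3774 × 40.08 = 15.1 g.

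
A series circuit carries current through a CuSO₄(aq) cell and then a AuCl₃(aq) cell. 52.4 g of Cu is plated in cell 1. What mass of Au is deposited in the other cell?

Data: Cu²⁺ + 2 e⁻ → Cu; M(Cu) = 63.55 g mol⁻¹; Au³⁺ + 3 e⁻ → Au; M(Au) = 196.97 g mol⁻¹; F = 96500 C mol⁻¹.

108 g

n(Cu) = 52.4 / 63.55 = 0.8245 mol.
Since Cu²⁺ + 2 e⁻ → Cu, n(e⁻) passed = 2 × 0.8245 = 1.649 mol.
Cells in series carry the same charge, so the same 1.649 mol of electrons passes through cell 2.
Au³⁺ + 3 e⁻ → Au, so n(Au) = 1.649 / 3 = 0.5497 mol.
m(Au) = 0.5497 × 196.97 = 108 g.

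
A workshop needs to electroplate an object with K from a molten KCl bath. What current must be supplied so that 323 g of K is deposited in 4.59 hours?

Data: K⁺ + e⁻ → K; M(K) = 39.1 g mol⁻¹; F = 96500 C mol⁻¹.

48.2 A

n(K) = 323 / 39.1 = 8.261 mol.
n(e⁻) = 1 × 8.261 = 8.261 mol.
Q = n(e⁻)·F = 8.261 × 96500 = 797200 C.
I = Q/t = 797200 / 16524 s = 48.2 A.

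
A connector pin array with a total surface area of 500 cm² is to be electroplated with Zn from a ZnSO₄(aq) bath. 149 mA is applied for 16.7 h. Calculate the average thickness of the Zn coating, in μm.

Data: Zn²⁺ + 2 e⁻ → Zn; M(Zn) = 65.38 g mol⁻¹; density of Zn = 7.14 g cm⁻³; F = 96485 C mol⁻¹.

8.50 μm

Q = I·t = 0.1490 × 60120 = 8958 C; n(e⁻) = 0.09284 mol.
n(Zn) = n(e⁻)/2 = 0.04642 mol, so m = 0.04642 × 65.38 = 3.035 g.
Volume = m/ρ = 3.035 / 7.14 = 0.4251 cm³.
Thickness = V/A = 0.4251 / 500 = 8.50 × 10⁻⁴ cm = 8.50 μm.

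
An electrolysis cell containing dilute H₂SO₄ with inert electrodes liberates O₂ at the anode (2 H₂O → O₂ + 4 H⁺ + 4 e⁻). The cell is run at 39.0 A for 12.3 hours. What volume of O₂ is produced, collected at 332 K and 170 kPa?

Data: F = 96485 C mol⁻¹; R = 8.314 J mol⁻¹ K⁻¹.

72.7 L

Q = I·t = 39.00 A × 44280 s = 1727000 C.
n(e⁻) = Q/F = 1727000 / 96485 = 17.90 mol.
4 electrons are transferred per O₂ molecule, so n(O₂) = 17.90 / 4 = 4.475 mol.
V = nRT/P = (4.475 × 8.314 × 332) / (170 × 10³ Pa) = 0.0727 m³ = 72.7 L.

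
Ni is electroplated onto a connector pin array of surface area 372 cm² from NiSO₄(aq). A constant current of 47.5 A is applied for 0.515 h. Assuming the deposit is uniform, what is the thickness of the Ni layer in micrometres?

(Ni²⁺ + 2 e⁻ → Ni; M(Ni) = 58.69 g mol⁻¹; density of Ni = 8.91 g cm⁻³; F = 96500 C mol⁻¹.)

80.8 μm

Q = I·t = 47.50 × 1854.0 = 88060 C; n(e⁻) = 0.9126 mol.
n(Ni) = n(e⁻)/2 = 0.4563 mol, so m = 0.4563 × 58.69 = 26.78 g.
Volume = m/ρ = 26.78 / 8.91 = 3.006 cm³.
Thickness = V/A = 3.006 / 372 = 0.00808 cm = 80.8 μm.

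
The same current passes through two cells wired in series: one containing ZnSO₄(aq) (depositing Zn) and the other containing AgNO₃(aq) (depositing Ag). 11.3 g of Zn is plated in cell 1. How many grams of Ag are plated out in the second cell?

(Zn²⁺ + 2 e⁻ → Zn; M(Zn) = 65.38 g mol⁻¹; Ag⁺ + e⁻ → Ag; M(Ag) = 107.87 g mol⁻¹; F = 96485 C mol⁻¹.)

37.3 g

n(Zn) = 11.3 / 65.38 = 0.1728 mol.
Since Zn²⁺ + 2 e⁻ → Zn, n(e⁻) passed = 2 × 0.1728 = 0.3457 mol.
Cells in series carry the same charge, so the same 0.3457 mol of electrons passes through cell 2.
Ag⁺ + e⁻ → Ag, so n(Ag) = 0.3457 / 1 = 0.3457 mol.
m(Ag) = 0.3457 × 107.87 = 37.3 g.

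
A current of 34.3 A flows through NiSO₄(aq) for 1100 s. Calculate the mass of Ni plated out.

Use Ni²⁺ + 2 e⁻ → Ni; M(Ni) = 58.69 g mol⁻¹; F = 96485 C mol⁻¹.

11.5 g

Q = I·t = 34.30 A × 1100.0 s = 37730 C.
n(e⁻) = Q/F = 37730 / 96485 = 0.3910 mol.
Ni²⁺ + 2 e⁻ → Ni, so n(Ni) = n(e⁻)/2 = 0.1955 mol.
m = n·M = 0.1955 × 58.69 = 11.5 g.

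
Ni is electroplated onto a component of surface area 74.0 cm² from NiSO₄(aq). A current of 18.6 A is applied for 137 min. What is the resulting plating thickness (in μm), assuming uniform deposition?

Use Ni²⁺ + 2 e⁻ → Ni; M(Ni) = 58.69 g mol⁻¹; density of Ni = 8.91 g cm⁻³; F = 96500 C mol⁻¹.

705 μm

Q = I·t = 18.60 × 8220.0 = 152900 C; n(e⁻) = 1.584 mol.
n(Ni) = n(e⁻)/2 = 0.7922 mol, so m = 0.7922 × 58.69 = 46.49 g.
Volume = m/ρ = 46.49 / 8.91 = 5.218 cm³.
Thickness = V/A = 5.218 / 74.0 = 0.0705 cm = 705 μm.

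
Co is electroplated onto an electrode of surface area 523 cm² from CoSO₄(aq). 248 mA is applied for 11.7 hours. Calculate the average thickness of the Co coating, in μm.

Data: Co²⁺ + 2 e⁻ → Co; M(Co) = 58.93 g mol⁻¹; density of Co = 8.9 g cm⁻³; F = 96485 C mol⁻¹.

6.85 μm

Q = I·t = 0.2480 × 42120 = 10450 C; n(e⁻) = 0.1083 mol.
n(Co) = n(e⁻)/2 = 0.05413 mol, so m = 0.05413 × 58.93 = 3.190 g.
Volume = m/ρ = 3.190 / 8.9 = 0.3584 cm³.
Thickness = V/A = 0.3584 / 523 = 6.85 × 10⁻⁴ cm = 6.85 μm.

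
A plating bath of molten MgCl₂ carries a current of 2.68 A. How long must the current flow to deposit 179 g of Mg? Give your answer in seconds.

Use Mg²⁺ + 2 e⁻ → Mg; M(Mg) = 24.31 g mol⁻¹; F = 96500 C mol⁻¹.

n(Mg) = m/M = 179 / 24.31 = 7.363 mol.
Each Mg atom requires 2 electrons, so n(e⁻) = 2 × 7.363 = 14.73 mol.
Q = n(e⁻)·F = 14.73 × 96500 = 1421000 C.
t = Q/I = 1421000 / 2.680 A = 530300 s.

5.30 × 10⁵ s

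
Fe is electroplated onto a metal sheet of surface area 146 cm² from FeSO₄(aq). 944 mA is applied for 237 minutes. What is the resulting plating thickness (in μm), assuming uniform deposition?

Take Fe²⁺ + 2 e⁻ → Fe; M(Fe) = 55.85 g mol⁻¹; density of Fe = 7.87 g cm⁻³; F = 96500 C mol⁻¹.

Q = I·t = 0.9440 × 14220 = 13420 C; n(e⁻) = 0.1391 mol.
n(Fe) = n(e⁻)/2 = 0.06955 mol, so m = 0.06955 × 55.85 = 3.885 g.
Volume = m/ρ = 3.885 / 7.87 = 0.4936 cm³.
Thickness = V/A = 0.4936 / 146 = 0.00338 cm = 33.8 μm.

33.8 μm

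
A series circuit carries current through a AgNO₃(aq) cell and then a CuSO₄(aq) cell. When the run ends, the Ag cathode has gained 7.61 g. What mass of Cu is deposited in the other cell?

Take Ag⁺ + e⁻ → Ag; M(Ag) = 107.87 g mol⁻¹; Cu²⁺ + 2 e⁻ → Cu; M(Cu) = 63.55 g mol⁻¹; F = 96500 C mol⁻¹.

2.24 g

n(Ag) = 7.61 / 107.87 = 0.07055 mol.
Since Ag⁺ + e⁻ → Ag, n(e⁻) passed = 1 × 0.07055 = 0.07055 mol.
Cells in series carry the same charge, so the same 0.07055 mol of electrons passes through cell 2.
Cu²⁺ + 2 e⁻ → Cu, so n(Cu) = 0.07055 / 2 = 0.03527 mol.
m(Cu) = 0.03527 × 63.55 = 2.24 g.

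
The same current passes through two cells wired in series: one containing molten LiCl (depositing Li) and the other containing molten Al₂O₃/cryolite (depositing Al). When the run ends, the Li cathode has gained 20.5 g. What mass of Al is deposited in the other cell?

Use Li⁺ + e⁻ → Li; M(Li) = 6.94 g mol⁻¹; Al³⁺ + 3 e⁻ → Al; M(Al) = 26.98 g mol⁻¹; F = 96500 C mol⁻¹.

n(Li) = 20.5 / 6.94 = 2.954 mol.
Since Li⁺ + e⁻ → Li, n(e⁻) passed = 1 × 2.954 = 2.954 mol.
Cells in series carry the same charge, so the same 2.954 mol of electrons passes through cell 2.
Al³⁺ + 3 e⁻ → Al, so n(Al) = 2.954 / 3 = 0.9846 mol.
m(Al) = 0.9846 × 26.98 = 26.6 g.

26.6 g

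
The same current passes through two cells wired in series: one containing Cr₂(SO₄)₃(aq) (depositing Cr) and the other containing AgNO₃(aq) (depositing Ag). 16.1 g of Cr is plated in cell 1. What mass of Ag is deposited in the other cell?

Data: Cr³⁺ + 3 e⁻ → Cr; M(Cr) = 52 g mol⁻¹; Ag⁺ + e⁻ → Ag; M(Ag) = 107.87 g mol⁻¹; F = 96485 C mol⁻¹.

100 g

n(Cr) = 16.1 / 52 = 0.3096 mol.
Since Cr³⁺ + 3 e⁻ → Cr, n(e⁻) passed = 3 × 0.3096 = 0.9288 mol.
Cells in series carry the same charge, so the same 0.9288 mol of electrons passes through cell 2.
Ag⁺ + e⁻ → Ag, so n(Ag) = 0.9288 / 1 = 0.9288 mol.
m(Ag) = 0.9288 × 107.87 = 100 g.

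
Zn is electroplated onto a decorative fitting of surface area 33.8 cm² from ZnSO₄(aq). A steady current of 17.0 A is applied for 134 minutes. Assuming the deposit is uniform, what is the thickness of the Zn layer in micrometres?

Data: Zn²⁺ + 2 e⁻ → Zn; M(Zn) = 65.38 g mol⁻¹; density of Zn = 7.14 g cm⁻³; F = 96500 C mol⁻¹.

Q = I·t = 17.00 × 8040.0 = 136700 C; n(e⁻) = 1.416 mol.
n(Zn) = n(e⁻)/2 = 0.7082 mol, so m = 0.7082 × 65.38 = 46.30 g.
Volume = m/ρ = 46.30 / 7.14 = 6.485 cm³.
Thickness = V/A = 6.485 / 33.8 = 0.192 cm = 1920 μm.

1920 μm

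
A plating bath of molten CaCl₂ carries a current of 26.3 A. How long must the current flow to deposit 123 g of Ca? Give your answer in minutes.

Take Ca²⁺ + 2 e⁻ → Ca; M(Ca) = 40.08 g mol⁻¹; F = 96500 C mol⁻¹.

n(Ca) = m/M = 123 / 40.08 = 3.069 mol.
Each Ca atom requires 2 electrons, so n(e⁻) = 2 × 3.069 = 6.138 mol.
Q = n(e⁻)·F = 6.138 × 96500 = 592300 C.
t = Q/I = 592300 / 26.30 A = 22520 s = 375 min.

375 min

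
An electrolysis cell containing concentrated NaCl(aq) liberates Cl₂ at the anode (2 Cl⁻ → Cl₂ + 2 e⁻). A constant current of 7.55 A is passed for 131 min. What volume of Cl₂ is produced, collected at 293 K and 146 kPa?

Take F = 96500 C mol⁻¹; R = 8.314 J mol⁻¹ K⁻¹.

Q = I·t = 7.550 A × 7860.0 s = 59340 C.
n(e⁻) = Q/F = 59340 / 96500 = 0.6150 mol.
2 electrons are transferred per Cl₂ molecule, so n(Cl₂) = 0.6150 / 2 = 0.3075 mol.
V = nRT/P = (0.3075 × 8.314 × 293) / (146 × 10³ Pa) = 0.00513 m³ = 5.13 L.

5.13 L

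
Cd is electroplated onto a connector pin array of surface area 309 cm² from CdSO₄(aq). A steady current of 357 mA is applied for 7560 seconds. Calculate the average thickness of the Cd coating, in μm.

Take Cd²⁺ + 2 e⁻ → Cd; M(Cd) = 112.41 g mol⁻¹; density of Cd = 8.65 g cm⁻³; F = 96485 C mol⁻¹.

5.88 μm

Q = I·t = 0.3570 × 7560.0 = 2699 C; n(e⁻) = 0.02797 mol.
n(Cd) = n(e⁻)/2 = 0.01399 mol, so m = 0.01399 × 112.41 = 1.572 g.
Volume = m/ρ = 1.572 / 8.65 = 0.1818 cm³.
Thickness = V/A = 0.1818 / 309 = 5.88 × 10⁻⁴ cm = 5.88 μm.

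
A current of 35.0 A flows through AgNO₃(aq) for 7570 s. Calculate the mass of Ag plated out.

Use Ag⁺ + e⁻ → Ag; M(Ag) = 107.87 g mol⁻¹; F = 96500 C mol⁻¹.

Q = I·t = 35.00 A × 7570.0 s = 265000 C.
n(e⁻) = Q/F = 265000 / 96500 = 2.746 mol.
Ag⁺ + e⁻ → Ag, so n(Ag) = n(e⁻)/1 = 2.746 mol.
m = n·M = 2.746 × 107.87 = 296 g.

296 g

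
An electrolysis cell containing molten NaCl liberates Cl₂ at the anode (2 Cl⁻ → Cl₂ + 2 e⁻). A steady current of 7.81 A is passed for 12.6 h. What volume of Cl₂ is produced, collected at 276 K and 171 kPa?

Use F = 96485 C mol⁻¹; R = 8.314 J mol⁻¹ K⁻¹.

Q = I·t = 7.810 A × 45360 s = 354300 C.
n(e⁻) = Q/F = 354300 / 96485 = 3.672 mol.
2 electrons are transferred per Cl₂ molecule, so n(Cl₂) = 3.672 / 2 = 1.836 mol.
V = nRT/P = (1.836 × 8.314 × 276) / (171 × 10³ Pa) = 0.0246 m³ = 24.6 L.

24.6 L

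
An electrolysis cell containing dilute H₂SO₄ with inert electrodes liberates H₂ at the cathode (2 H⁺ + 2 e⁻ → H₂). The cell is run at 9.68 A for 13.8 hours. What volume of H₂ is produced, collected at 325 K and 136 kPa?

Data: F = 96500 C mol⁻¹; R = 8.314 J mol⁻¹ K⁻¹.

Q = I·t = 9.680 A × 49680 s = 480900 C.
n(e⁻) = Q/F = 480900 / 96500 = 4.983 mol.
2 electrons are transferred per H₂ molecule, so n(H₂) = 4.983 / 2 = 2.492 mol.
V = nRT/P = (2.492 × 8.314 × 325) / (136 × 10³ Pa) = 0.0495 m³ = 49.5 L.

49.5 L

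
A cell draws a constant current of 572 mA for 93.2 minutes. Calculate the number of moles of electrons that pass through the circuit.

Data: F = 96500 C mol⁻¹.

0.0331 mol

Q = I·t = 0.5720 A × 5592.0 s = 3199 C.
n(e⁻) = Q/F = 3199 / 96500 = 0.0331 mol.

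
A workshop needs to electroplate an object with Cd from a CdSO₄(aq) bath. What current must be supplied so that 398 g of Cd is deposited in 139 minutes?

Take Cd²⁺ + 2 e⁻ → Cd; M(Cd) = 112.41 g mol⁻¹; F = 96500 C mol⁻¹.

n(Cd) = 398 / 112.41 = 3.541 mol.
n(e⁻) = 2 × 3.541 = 7.081 mol.
Q = n(e⁻)·F = 7.081 × 96500 = 683300 C.
I = Q/t = 683300 / 8340.0 s = 81.9 A.

81.9 A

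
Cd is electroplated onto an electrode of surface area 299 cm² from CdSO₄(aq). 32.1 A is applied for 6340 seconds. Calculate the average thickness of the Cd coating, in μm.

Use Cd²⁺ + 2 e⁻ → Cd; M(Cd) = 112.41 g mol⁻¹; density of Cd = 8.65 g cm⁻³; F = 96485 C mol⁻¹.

Q = I·t = 32.10 × 6340.0 = 203500 C; n(e⁻) = 2.109 mol.
n(Cd) = n(e⁻)/2 = 1.055 mol, so m = 1.055 × 112.41 = 118.6 g.
Volume = m/ρ = 118.6 / 8.65 = 13.71 cm³.
Thickness = V/A = 13.71 / 299 = 0.0458 cm = 458 μm.

458 μm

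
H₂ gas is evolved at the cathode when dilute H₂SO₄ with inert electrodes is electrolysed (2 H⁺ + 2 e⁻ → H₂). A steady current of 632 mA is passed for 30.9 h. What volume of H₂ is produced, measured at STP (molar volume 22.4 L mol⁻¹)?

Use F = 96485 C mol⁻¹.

8.16 L

Q = I·t = 0.6320 A × 111240 s = 70300 C.
n(e⁻) = Q/F = 70300 / 96485 = 0.7286 mol.
2 electrons are transferred per H₂ molecule, so n(H₂) = 0.7286 / 2 = 0.3643 mol.
V = n × V_m = 0.3643 × 22.4 = 8.16 L.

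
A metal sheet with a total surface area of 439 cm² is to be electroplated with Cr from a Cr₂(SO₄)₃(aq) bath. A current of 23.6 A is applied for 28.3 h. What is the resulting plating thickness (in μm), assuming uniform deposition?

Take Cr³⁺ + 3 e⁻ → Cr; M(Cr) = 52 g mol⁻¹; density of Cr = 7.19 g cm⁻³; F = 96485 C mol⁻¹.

1370 μm

Q = I·t = 23.60 × 101880 = 2404000 C; n(e⁻) = 24.92 mol.
n(Cr) = n(e⁻)/3 = 8.307 mol, so m = 8.307 × 52 = 431.9 g.
Volume = m/ρ = 431.9 / 7.19 = 60.08 cm³.
Thickness = V/A = 60.08 / 439 = 0.137 cm = 1370 μm.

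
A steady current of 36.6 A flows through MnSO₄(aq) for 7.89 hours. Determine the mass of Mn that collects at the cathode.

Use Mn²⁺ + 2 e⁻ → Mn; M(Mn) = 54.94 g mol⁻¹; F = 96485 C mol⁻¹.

296 g

Q = I·t = 36.60 A × 28404 s = 1040000 C.
n(e⁻) = Q/F = 1040000 / 96485 = 10.77 mol.
Mn²⁺ + 2 e⁻ → Mn, so n(Mn) = n(e⁻)/2 = 5.387 mol.
m = n·M = 5.387 × 54.94 = 296 g.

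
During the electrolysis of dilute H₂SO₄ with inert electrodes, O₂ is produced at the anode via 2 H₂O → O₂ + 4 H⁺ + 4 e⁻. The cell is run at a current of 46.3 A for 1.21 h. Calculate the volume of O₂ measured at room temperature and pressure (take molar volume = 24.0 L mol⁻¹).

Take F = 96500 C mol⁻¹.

12.5 L

Q = I·t = 46.30 A × 4356.0 s = 201700 C.
n(e⁻) = Q/F = 201700 / 96500 = 2.090 mol.
4 electrons are transferred per O₂ molecule, so n(O₂) = 2.090 / 4 = 0.5225 mol.
V = n × V_m = 0.5225 × 24.0 = 12.5 L.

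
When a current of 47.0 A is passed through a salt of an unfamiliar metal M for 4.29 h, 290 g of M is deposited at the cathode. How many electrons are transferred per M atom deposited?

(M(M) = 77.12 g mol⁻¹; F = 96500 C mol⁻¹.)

Q = I·t = 47.00 A × 15444 s = 725900 C, so n(e⁻) = 725900/96500 = 7.522 mol.
n(M) deposited = 290 / 77.12 = 3.760 mol.
Electrons per atom = n(e⁻)/n(M) = 7.522 / 3.760 = 2.00 ≈ 2, so the ion is M²⁺.

2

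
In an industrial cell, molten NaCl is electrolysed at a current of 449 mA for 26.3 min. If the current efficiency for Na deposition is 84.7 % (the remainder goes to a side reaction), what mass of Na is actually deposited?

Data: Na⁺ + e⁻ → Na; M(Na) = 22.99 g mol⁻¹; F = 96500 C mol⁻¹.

Q = I·t = 0.4490 × 1578.0 = 708.5 C.
n(e⁻) = 708.5/96500 = 0.007342 mol; theoretically n(Na) = 0.007342/1 = 0.007342 mol, m_theo = 0.1688 g.
At 84.7 % efficiency, m_actual = 0.847 × 0.1688 = 0.143 g.

0.143 g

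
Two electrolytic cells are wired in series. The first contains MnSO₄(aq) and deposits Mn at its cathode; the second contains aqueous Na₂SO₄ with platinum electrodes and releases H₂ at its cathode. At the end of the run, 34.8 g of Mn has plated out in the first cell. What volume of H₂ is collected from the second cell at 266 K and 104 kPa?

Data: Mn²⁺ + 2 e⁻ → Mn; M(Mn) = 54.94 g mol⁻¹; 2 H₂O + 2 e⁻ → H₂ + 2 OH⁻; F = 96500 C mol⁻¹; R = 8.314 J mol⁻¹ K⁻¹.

13.5 L

n(Mn) = 34.8 / 54.94 = 0.6334 mol, so n(e⁻) = 2 × 0.6334 = 1.267 mol.
The cells are in series, so the same 1.267 mol of electrons passes through the second cell.
2 H₂O + 2 e⁻ → H₂ + 2 OH⁻ — 2 mol e⁻ per mol H₂, so n(H₂) = 1.267/2 = 0.6334 mol.
V = nRT/P = (0.6334 × 8.314 × 266) / (104 × 10³) = 0.0135 m³ = 13.5 L.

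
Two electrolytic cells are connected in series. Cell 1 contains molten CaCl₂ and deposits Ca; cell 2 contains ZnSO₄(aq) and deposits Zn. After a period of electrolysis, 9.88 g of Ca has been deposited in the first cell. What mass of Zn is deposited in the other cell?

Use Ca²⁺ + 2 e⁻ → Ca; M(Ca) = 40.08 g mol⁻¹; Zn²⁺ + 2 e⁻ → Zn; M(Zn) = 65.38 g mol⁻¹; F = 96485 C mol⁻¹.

16.1 g

n(Ca) = 9.88 / 40.08 = 0.2465 mol.
Since Ca²⁺ + 2 e⁻ → Ca, n(e⁻) passed = 2 × 0.2465 = 0.4930 mol.
Cells in series carry the same charge, so the same 0.4930 mol of electrons passes through cell 2.
Zn²⁺ + 2 e⁻ → Zn, so n(Zn) = 0.4930 / 2 = 0.2465 mol.
m(Zn) = 0.2465 × 65.38 = 16.1 g.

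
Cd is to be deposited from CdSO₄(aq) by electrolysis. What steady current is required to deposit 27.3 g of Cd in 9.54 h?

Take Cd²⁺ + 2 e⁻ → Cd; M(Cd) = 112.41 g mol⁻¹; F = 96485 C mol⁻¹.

n(Cd) = 27.3 / 112.41 = 0.2429 mol.
n(e⁻) = 2 × 0.2429 = 0.4857 mol.
Q = n(e⁻)·F = 0.4857 × 96485 = 46860 C.
I = Q/t = 46860 / 34344 s = 1.36 A.

1.36 A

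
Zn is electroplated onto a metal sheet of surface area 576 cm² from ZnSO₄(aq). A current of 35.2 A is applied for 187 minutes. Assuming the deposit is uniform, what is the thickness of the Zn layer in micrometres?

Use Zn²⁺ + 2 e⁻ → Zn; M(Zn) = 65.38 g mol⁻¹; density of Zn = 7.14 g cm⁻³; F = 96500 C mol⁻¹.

325 μm

Q = I·t = 35.20 × 11220 = 394900 C; n(e⁻) = 4.093 mol.
n(Zn) = n(e⁻)/2 = 2.046 mol, so m = 2.046 × 65.38 = 133.8 g.
Volume = m/ρ = 133.8 / 7.14 = 18.74 cm³.
Thickness = V/A = 18.74 / 576 = 0.0325 cm = 325 μm.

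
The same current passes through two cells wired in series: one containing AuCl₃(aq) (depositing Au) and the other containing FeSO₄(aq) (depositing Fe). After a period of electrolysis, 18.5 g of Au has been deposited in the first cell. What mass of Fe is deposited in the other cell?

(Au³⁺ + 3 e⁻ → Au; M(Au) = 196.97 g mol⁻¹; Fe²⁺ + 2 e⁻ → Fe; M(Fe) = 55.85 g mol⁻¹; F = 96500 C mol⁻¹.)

7.87 g

n(Au) = 18.5 / 196.97 = 0.09392 mol.
Since Au³⁺ + 3 e⁻ → Au, n(e⁻) passed = 3 × 0.09392 = 0.2818 mol.
Cells in series carry the same charge, so the same 0.2818 mol of electrons passes through cell 2.
Fe²⁺ + 2 e⁻ → Fe, so n(Fe) = 0.2818 / 2 = 0.1409 mol.
m(Fe) = 0.1409 × 55.85 = 7.87 g.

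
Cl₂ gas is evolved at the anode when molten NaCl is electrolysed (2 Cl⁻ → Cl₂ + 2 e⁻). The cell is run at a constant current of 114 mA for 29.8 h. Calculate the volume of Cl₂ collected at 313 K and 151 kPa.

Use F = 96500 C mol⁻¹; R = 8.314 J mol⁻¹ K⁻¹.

Q = I·t = 0.1140 A × 107280 s = 12230 C.
n(e⁻) = Q/F = 12230 / 96500 = 0.1267 mol.
2 electrons are transferred per Cl₂ molecule, so n(Cl₂) = 0.1267 / 2 = 0.06337 mol.
V = nRT/P = (0.06337 × 8.314 × 313) / (151 × 10³ Pa) = 0.00109 m³ = 1.09 L.

1.09 L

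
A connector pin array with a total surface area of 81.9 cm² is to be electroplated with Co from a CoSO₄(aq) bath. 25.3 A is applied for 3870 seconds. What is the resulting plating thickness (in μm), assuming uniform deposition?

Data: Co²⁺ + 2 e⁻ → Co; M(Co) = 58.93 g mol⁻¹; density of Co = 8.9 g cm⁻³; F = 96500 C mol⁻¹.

Q = I·t = 25.30 × 3870.0 = 97910 C; n(e⁻) = 1.015 mol.
n(Co) = n(e⁻)/2 = 0.5073 mol, so m = 0.5073 × 58.93 = 29.90 g.
Volume = m/ρ = 29.90 / 8.9 = 3.359 cm³.
Thickness = V/A = 3.359 / 81.9 = 0.0410 cm = 410 μm.

410 μm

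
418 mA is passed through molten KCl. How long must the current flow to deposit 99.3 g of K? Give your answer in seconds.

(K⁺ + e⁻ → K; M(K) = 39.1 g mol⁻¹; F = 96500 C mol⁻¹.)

n(K) = m/M = 99.3 / 39.1 = 2.540 mol.
Each K atom requires 1 electron, so n(e⁻) = 1 × 2.540 = 2.540 mol.
Q = n(e⁻)·F = 2.540 × 96500 = 245100 C.
t = Q/I = 245100 / 0.4180 A = 586300 s.

5.86 × 10⁵ s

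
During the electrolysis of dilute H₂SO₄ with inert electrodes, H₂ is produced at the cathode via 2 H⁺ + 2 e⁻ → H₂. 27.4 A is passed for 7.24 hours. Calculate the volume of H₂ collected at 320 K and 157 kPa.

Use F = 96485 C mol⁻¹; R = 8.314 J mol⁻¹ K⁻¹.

Q = I·t = 27.40 A × 26064 s = 714200 C.
n(e⁻) = Q/F = 714200 / 96485 = 7.402 mol.
2 electrons are transferred per H₂ molecule, so n(H₂) = 7.402 / 2 = 3.701 mol.
V = nRT/P = (3.701 × 8.314 × 320) / (157 × 10³ Pa) = 0.0627 m³ = 62.7 L.

62.7 L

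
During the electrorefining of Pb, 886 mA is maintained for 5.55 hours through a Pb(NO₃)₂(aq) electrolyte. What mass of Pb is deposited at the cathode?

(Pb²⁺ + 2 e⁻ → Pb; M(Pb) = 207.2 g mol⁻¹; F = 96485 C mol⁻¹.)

19.0 g

Q = I·t = 0.8860 A × 19980 s = 17700 C.
n(e⁻) = Q/F = 17700 / 96485 = 0.1835 mol.
Pb²⁺ + 2 e⁻ → Pb, so n(Pb) = n(e⁻)/2 = 0.09174 mol.
m = n·M = 0.09174 × 207.2 = 19.0 g.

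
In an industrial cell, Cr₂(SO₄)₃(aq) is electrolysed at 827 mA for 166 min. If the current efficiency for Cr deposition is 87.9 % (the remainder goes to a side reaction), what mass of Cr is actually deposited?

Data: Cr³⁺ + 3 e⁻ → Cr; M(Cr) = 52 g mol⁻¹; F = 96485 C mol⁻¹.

1.30 g

Q = I·t = 0.8270 × 9960.0 = 8237 C.
n(e⁻) = 8237/96485 = 0.08537 mol; theoretically n(Cr) = 0.08537/3 = 0.02846 mol, m_theo = 1.480 g.
At 87.9 % efficiency, m_actual = 0.879 × 1.480 = 1.30 g.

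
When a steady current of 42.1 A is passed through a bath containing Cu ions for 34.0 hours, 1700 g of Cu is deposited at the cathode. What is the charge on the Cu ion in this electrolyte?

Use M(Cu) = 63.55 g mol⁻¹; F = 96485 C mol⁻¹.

+2

Q = I·t = 42.10 A × 122400 s = 5153000 C, so n(e⁻) = 5153000/96485 = 53.41 mol.
n(Cu) deposited = 1700 / 63.55 = 26.75 mol.
Electrons per atom = n(e⁻)/n(Cu) = 53.41 / 26.75 = 2.00 ≈ 2, so the ion is Cu²⁺.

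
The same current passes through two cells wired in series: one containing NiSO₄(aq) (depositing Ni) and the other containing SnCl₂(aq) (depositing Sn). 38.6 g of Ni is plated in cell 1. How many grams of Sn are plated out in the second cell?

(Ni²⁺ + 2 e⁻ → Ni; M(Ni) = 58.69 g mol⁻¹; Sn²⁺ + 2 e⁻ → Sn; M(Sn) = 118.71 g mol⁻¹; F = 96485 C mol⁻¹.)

n(Ni) = 38.6 / 58.69 = 0.6577 mol.
Since Ni²⁺ + 2 e⁻ → Ni, n(e⁻) passed = 2 × 0.6577 = 1.315 mol.
Cells in series carry the same charge, so the same 1.315 mol of electrons passes through cell 2.
Sn²⁺ + 2 e⁻ → Sn, so n(Sn) = 1.315 / 2 = 0.6577 mol.
m(Sn) = 0.6577 × 118.71 = 78.1 g.

78.1 g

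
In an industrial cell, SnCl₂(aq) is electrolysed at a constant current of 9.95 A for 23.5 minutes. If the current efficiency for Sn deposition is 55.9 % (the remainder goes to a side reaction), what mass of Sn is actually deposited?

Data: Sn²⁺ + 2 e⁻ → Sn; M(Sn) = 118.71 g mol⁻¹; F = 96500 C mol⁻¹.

Q = I·t = 9.950 × 1410.0 = 14030 C.
n(e⁻) = 14030/96500 = 0.1454 mol; theoretically n(Sn) = 0.1454/2 = 0.07269 mol, m_theo = 8.629 g.
At 55.9 % efficiency, m_actual = 0.559 × 8.629 = 4.82 g.

4.82 g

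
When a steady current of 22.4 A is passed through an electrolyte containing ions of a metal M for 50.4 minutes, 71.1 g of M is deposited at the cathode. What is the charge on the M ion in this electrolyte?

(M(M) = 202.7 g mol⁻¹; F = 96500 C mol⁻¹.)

Q = I·t = 22.40 A × 3024.0 s = 67740 C, so n(e⁻) = 67740/96500 = 0.7019 mol.
n(M) deposited = 71.1 / 202.7 = 0.3508 mol.
Electrons per atom = n(e⁻)/n(M) = 0.7019 / 0.3508 = 2.00 ≈ 2, so the ion is M²⁺.

+2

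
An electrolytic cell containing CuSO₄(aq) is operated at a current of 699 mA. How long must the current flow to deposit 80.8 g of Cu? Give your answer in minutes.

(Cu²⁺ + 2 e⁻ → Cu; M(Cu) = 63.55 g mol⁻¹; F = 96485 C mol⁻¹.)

5850 min

n(Cu) = m/M = 80.8 / 63.55 = 1.271 mol.
Each Cu atom requires 2 electrons, so n(e⁻) = 2 × 1.271 = 2.543 mol.
Q = n(e⁻)·F = 2.543 × 96485 = 245300 C.
t = Q/I = 245300 / 0.6990 A = 351000 s = 5850 min.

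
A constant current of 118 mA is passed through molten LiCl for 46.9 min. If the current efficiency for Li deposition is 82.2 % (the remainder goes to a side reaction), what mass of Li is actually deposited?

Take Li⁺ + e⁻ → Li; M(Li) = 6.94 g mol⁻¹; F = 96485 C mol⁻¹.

0.0196 g

Q = I·t = 0.1180 × 2814.0 = 332.1 C.
n(e⁻) = 332.1/96485 = 0.003441 mol; theoretically n(Li) = 0.003441/1 = 0.003441 mol, m_theo = 0.02388 g.
At 82.2 % efficiency, m_actual = 0.822 × 0.02388 = 0.0196 g.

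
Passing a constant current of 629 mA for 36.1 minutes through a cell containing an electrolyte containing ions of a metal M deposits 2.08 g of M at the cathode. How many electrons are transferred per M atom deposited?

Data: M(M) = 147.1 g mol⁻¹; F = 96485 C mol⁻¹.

1

Q = I·t = 0.6290 A × 2166.0 s = 1362 C, so n(e⁻) = 1362/96485 = 0.01412 mol.
n(M) deposited = 2.08 / 147.1 = 0.01414 mol.
Electrons per atom = n(e⁻)/n(M) = 0.01412 / 0.01414 = 0.999 ≈ 1, so the ion is M⁺.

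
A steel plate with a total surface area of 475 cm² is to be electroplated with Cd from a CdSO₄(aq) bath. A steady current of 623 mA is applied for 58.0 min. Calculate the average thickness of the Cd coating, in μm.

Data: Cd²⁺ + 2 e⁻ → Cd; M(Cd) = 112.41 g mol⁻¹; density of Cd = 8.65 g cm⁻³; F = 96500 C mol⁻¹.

Q = I·t = 0.6230 × 3480.0 = 2168 C; n(e⁻) = 0.02247 mol.
n(Cd) = n(e⁻)/2 = 0.01123 mol, so m = 0.01123 × 112.41 = 1.263 g.
Volume = m/ρ = 1.263 / 8.65 = 0.1460 cm³.
Thickness = V/A = 0.1460 / 475 = 3.07 × 10⁻⁴ cm = 3.07 μm.

3.07 μm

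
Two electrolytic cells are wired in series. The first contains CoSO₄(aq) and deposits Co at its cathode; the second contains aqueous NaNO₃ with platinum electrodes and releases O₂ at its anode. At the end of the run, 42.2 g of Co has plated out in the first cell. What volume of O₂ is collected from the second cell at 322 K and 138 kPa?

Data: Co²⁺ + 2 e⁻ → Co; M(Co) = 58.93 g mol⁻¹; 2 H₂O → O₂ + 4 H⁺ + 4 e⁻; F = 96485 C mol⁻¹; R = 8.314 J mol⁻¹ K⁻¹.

6.95 L

n(Co) = 42.2 / 58.93 = 0.7161 mol, so n(e⁻) = 2 × 0.7161 = 1.432 mol.
The cells are in series, so the same 1.432 mol of electrons passes through the second cell.
2 H₂O → O₂ + 4 H⁺ + 4 e⁻ — 4 mol e⁻ per mol O₂, so n(O₂) = 1.432/4 = 0.3581 mol.
V = nRT/P = (0.3581 × 8.314 × 322) / (138 × 10³) = 0.00695 m³ = 6.95 L.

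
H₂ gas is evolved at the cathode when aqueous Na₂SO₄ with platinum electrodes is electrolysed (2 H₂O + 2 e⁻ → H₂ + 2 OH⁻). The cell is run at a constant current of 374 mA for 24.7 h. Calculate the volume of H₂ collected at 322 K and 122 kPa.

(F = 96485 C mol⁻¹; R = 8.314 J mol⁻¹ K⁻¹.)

3.78 L

Q = I·t = 0.3740 A × 88920 s = 33260 C.
n(e⁻) = Q/F = 33260 / 96485 = 0.3447 mol.
2 electrons are transferred per H₂ molecule, so n(H₂) = 0.3447 / 2 = 0.1723 mol.
V = nRT/P = (0.1723 × 8.314 × 322) / (122 × 10³ Pa) = 0.00378 m³ = 3.78 L.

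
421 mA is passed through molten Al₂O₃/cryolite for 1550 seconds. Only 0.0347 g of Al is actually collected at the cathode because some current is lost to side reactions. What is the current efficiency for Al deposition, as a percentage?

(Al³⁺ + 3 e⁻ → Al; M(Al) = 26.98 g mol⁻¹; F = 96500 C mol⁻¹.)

Q = I·t = 0.4210 × 1550.0 = 652.6 C; n(e⁻) = 652.6/96500 = 0.006762 mol.
Theoretical n(Al) = n(e⁻)/3 = 0.002254 mol, i.e. m_theo = 0.002254 × 26.98 = 0.06081 g.
Efficiency = m_actual / m_theo = 0.0347 / 0.06081 = 57.1 %.

57.1 %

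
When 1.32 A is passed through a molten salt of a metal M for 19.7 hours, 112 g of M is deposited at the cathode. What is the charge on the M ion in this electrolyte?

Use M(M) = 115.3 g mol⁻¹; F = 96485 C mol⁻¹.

+1

Q = I·t = 1.320 A × 70920 s = 93610 C, so n(e⁻) = 93610/96485 = 0.9702 mol.
n(M) deposited = 112 / 115.3 = 0.9714 mol.
Electrons per atom = n(e⁻)/n(M) = 0.9702 / 0.9714 = 0.999 ≈ 1, so the ion is M⁺.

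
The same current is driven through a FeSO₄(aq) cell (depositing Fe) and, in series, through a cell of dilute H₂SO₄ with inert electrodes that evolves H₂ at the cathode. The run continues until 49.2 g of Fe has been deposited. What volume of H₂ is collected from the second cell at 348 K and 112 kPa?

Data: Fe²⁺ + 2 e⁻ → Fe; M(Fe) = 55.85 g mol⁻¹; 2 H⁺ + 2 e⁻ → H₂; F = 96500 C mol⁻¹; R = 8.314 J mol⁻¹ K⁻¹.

22.8 L

n(Fe) = 49.2 / 55.85 = 0.8809 mol, so n(e⁻) = 2 × 0.8809 = 1.762 mol.
The cells are in series, so the same 1.762 mol of electrons passes through the second cell.
2 H⁺ + 2 e⁻ → H₂ — 2 mol e⁻ per mol H₂, so n(H₂) = 1.762/2 = 0.8809 mol.
V = nRT/P = (0.8809 × 8.314 × 348) / (112 × 10³) = 0.0228 m³ = 22.8 L.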